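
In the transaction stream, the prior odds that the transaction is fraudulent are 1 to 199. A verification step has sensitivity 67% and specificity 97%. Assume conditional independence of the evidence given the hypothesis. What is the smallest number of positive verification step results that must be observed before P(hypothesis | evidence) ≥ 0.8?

3

Prior odds = 1/199.
False-positive rate = 1 − 0.97 = 0.03; likelihood ratio of a positive = 0.67/0.03 = 67/3.
Target odds: 0.8 ÷ 0.2 = 4.
Require (67/3)ⁿ ≥ 4 ÷ (1/199) = 796.
(67/3)² = 4489/9 falls short of 796 but (67/3)³ = 300763/27 reaches it, so n = 3.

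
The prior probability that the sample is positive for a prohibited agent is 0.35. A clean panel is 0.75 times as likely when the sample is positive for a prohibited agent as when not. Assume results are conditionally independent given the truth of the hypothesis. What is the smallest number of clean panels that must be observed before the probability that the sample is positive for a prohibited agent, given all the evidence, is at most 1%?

14

Prior odds = 0.35/0.65 = 7/13.
Likelihood ratio per clean panel = 0.75.
Target odds: 0.01 ÷ 0.99 = 1/99.
Need (7/13) × 0.75ⁿ ≤ 1/99, i.e. 0.75ⁿ ≤ 13/693.
0.75¹³ = 1594323/67108864 is still above 13/693 but 0.75¹⁴ = 4782969/268435456 is at or below it, so n = 14.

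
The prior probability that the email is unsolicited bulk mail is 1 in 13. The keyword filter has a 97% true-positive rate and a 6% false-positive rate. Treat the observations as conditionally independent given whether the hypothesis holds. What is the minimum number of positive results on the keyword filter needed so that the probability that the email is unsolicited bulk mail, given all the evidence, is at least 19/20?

Prior odds = (1/13)/(12/13) = 1/12.
Likelihood ratio of a positive result = 0.97/0.06 = 97/6.
Target posterior odds = 0.95/0.05 = 19.
Need (1/12) × (97/6)ⁿ ≥ 19, i.e. (97/6)ⁿ ≥ 228.
(97/6)¹ = 97/6 falls short of 228 but (97/6)² = 9409/36 reaches it, so n = 2.

2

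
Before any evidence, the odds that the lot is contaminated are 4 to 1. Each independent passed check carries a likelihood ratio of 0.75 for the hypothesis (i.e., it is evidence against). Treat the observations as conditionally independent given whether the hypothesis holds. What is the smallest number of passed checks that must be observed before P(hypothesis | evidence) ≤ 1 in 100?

Prior odds = 4.
Likelihood ratio per passed check = 0.75.
Target odds: 0.01 ÷ 0.99 = 1/99.
Need 4 × 0.75ⁿ ≤ 1/99, i.e. 0.75ⁿ ≤ 1/396.
0.75²⁰ ≈0.00317121 is still above 1/396 but 0.75²¹ ≈0.00237841 is at or below it, so n = 21.

21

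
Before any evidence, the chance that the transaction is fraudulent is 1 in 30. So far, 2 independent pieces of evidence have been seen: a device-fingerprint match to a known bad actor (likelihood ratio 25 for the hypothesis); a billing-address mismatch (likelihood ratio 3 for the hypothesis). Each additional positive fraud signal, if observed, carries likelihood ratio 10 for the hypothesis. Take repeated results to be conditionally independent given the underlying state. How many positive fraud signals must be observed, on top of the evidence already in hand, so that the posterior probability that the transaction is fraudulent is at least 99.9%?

3

Prior odds = (1/30)/(29/30) = 1/29.
Combined Bayes factor of the evidence already in hand = 25 × 3 = 75.
Odds after that evidence = (1/29) × 75 = 75/29.
Target odds = 0.999/0.001 = 999.
Need 10ⁿ ≥ 999 ÷ (75/29) = 386.28.
10² = 100 falls short of 386.28 but 10³ = 1000 reaches it, so n = 3.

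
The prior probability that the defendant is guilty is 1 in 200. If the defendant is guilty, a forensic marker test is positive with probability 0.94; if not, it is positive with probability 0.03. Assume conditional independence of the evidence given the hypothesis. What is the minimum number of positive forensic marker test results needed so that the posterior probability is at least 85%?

Prior odds: 0.005 ÷ 0.995 = 1/199.
Likelihood ratio of a positive = 0.94/0.03 = 94/3.
Target posterior odds = 0.85/0.15 = 17/3.
Require (94/3)ⁿ ≥ 17/3 ÷ (1/199) = 3383/3.
(94/3)² = 8836/9 falls short of 3383/3 but (94/3)³ = 830584/27 reaches it, so n = 3.

3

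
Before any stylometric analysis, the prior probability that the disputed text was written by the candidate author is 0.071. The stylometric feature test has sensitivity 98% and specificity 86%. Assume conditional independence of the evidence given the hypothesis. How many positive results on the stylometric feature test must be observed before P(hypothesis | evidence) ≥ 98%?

4

Prior odds = 0.071/0.929 = 71/929.
False-positive rate = 1 − 0.86 = 0.14; likelihood ratio of a positive = 0.98/0.14 = 7.
Target odds: 0.98 ÷ 0.02 = 49.
Need (71/929) × 7ⁿ ≥ 49, i.e. 7ⁿ ≥ 45521/71.
7³ = 343 falls short of 45521/71 but 7⁴ = 2401 reaches it, so n = 4.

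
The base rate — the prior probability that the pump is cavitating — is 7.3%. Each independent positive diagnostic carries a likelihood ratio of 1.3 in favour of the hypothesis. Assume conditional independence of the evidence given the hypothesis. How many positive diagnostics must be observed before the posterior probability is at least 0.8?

Prior odds = 0.073/0.927 = 73/927.
Likelihood ratio per positive diagnostic = 1.3.
Target odds: 0.8 ÷ 0.2 = 4.
Require 1.3ⁿ ≥ 4 ÷ (73/927) = 3708/73.
1.3¹⁴ ≈39.3738 falls short of 3708/73 but 1.3¹⁵ ≈51.1859 reaches it, so n = 15.

15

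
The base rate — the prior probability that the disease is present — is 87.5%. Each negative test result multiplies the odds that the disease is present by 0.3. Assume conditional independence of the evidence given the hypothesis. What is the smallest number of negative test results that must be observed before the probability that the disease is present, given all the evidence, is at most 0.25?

Prior odds = 0.875/0.125 = 7.
Likelihood ratio per negative test result = 0.3.
Target odds: 0.25 ÷ 0.75 = 1/3.
Need 7 × 0.3ⁿ ≤ 1/3, i.e. 0.3ⁿ ≤ 1/21.
0.3² = 0.09 is still above 1/21 but 0.3³ = 0.027 is at or below it, so n = 3.

3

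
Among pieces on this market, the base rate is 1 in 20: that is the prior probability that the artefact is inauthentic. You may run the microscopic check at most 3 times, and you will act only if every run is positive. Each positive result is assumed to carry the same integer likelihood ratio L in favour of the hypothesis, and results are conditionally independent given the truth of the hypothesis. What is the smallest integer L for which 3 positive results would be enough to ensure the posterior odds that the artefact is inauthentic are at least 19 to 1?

8

Prior odds = 0.05/0.95 = 1/19.
Target odds = 19.
Need L³ ≥ 19 ÷ (1/19) = 361.
7³ = 343 < 361 ≤ 512 = 8³, so L = 8.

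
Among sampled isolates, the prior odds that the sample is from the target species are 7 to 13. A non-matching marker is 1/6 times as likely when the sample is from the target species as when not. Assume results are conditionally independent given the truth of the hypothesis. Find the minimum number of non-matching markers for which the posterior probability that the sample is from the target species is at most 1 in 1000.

Prior odds = 7/13.
Likelihood ratio per non-matching marker = 1/6.
Target odds: 0.001 ÷ 0.999 = 1/999.
Require (1/6)ⁿ ≤ 1/999 ÷ (7/13) = 13/6993.
(1/6)³ = 1/216 is still above 13/6993 but (1/6)⁴ = 1/1296 is at or below it, so n = 4.

4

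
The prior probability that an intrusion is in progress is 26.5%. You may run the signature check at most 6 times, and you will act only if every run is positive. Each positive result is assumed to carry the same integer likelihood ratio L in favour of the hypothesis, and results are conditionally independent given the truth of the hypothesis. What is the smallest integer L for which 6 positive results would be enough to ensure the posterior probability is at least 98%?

Prior odds = 0.265/0.735 = 53/147.
Target odds = 0.98/0.02 = 49.
Need L⁶ ≥ 49 ÷ (53/147) = 7203/53.
2⁶ = 64 < 7203/53 ≤ 729 = 3⁶, so L = 3.

3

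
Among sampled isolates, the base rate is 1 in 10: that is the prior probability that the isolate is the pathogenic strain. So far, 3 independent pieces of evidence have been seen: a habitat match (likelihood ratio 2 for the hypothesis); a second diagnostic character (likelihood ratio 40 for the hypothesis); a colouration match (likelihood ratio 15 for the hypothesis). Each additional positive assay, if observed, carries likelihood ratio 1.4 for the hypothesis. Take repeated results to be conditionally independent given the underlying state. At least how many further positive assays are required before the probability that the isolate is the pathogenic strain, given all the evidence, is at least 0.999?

6

Prior odds = 0.1/0.9 = 1/9.
Combined Bayes factor of the evidence already in hand = 2 × 40 × 15 = 1200.
Odds after that evidence = (1/9) × 1200 = 400/3.
Target odds = 0.999/0.001 = 999.
Need 1.4ⁿ ≥ 999 ÷ (400/3) = 7.4925.
1.4⁵ = 5.37824 falls short of 7.4925 but 1.4⁶ = 117649/15625 reaches it, so n = 6.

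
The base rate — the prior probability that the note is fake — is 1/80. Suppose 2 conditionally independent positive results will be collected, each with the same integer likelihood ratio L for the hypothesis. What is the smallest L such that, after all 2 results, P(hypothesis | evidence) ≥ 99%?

Prior odds = 0.0125/0.9875 = 1/79.
Target odds = 0.99/0.01 = 99.
Need L² ≥ 99 ÷ (1/79) = 7821.
88² = 7744 < 7821 ≤ 7921 = 89², so L = 89.

89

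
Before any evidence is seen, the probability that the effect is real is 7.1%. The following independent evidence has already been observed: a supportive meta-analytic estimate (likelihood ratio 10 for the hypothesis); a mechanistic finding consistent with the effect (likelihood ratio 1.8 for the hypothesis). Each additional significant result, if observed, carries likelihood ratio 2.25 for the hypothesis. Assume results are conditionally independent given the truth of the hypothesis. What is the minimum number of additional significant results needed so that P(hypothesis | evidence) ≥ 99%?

6

Prior odds = 0.071/0.929 = 71/929.
Combined Bayes factor of the evidence already in hand = 10 × 1.8 = 18.
Odds after that evidence = (71/929) × 18 = 1278/929.
Target odds = 0.99/0.01 = 99.
Need 2.25ⁿ ≥ 99 ÷ (1278/929) = 10219/142.
2.25⁵ = 59049/1024 falls short of 10219/142 but 2.25⁶ = 531441/4096 reaches it, so n = 6.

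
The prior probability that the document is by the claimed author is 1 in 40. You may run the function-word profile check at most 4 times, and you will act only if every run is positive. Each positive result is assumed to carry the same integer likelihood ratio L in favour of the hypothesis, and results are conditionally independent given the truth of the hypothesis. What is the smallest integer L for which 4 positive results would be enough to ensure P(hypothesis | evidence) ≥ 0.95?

6

Prior odds = 0.025/0.975 = 1/39.
Target odds = 0.95/0.05 = 19.
Need L⁴ ≥ 19 ÷ (1/39) = 741.
5⁴ = 625 < 741 ≤ 1296 = 6⁴, so L = 6.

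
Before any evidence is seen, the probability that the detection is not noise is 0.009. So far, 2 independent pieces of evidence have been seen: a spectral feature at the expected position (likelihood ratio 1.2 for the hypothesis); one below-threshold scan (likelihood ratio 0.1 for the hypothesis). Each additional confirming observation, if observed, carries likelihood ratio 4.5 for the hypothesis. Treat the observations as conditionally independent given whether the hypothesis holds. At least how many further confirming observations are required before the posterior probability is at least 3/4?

Prior odds = 0.009/0.991 = 9/991.
Combined Bayes factor of the evidence already in hand = 1.2 × 0.1 = 0.12.
Odds after that evidence = (9/991) × 0.12 = 27/24775.
Target odds = 0.75/0.25 = 3.
Need 4.5ⁿ ≥ 3 ÷ (27/24775) = 24775/9.
4.5⁵ = 1845.28125 falls short of 24775/9 but 4.5⁶ = 8303.765625 reaches it, so n = 6.

6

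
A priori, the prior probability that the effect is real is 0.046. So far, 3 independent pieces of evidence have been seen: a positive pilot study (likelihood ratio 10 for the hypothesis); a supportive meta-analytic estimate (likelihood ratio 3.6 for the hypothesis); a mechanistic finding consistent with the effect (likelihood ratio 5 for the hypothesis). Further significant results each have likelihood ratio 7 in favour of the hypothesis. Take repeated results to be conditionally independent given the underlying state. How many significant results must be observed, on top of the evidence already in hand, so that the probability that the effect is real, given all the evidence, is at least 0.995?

2

Prior odds = 0.046/0.954 = 23/477.
Combined Bayes factor of the evidence already in hand = 10 × 3.6 × 5 = 180.
Odds after that evidence = (23/477) × 180 = 460/53.
Target odds = 0.995/0.005 = 199.
Need 7ⁿ ≥ 199 ÷ (460/53) = 10547/460.
7¹ = 7 falls short of 10547/460 but 7² = 49 reaches it, so n = 2.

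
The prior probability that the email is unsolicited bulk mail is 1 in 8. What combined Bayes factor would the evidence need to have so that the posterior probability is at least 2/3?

14

Prior odds = 0.125/0.875 = 1/7.
Target odds = (2/3)/(1/3) = 2.
Required Bayes factor = 2 ÷ (1/7) = 14.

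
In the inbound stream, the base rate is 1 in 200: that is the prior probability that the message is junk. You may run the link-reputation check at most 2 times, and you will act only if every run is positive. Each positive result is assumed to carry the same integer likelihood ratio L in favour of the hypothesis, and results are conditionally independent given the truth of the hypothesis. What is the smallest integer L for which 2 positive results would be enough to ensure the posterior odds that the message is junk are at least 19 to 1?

Prior odds = 0.005/0.995 = 1/199.
Target odds = 19.
Need L² ≥ 19 ÷ (1/199) = 3781.
61² = 3721 < 3781 ≤ 3844 = 62², so L = 62.

62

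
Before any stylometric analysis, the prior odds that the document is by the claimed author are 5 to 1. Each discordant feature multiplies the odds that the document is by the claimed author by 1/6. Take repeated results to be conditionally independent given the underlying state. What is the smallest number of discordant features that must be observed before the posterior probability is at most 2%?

Prior odds = 5.
Likelihood ratio per discordant feature = 1/6.
Target odds: 0.02 ÷ 0.98 = 1/49.
Need 5 × (1/6)ⁿ ≤ 1/49, i.e. (1/6)ⁿ ≤ 1/245.
(1/6)³ = 1/216 is still above 1/245 but (1/6)⁴ = 1/1296 is at or below it, so n = 4.

4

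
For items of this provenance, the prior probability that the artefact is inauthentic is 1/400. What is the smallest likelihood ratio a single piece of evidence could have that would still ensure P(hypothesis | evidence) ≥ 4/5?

1596

Prior odds = 0.0025/0.9975 = 1/399.
Target odds = 0.8/0.2 = 4.
Required Bayes factor = 4 ÷ (1/399) = 1596.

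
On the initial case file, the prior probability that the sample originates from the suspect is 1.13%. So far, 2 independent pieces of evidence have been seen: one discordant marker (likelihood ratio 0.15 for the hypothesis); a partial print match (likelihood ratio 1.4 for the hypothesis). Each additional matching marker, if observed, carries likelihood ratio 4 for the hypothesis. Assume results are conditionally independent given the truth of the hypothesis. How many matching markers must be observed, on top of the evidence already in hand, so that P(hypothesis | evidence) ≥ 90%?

6

Prior odds = 0.0113/0.9887 = 113/9887.
Combined Bayes factor of the evidence already in hand = 0.15 × 1.4 = 0.21.
Odds after that evidence = (113/9887) × 0.21 = 2373/988700.
Target odds = 0.9/0.1 = 9.
Need 4ⁿ ≥ 9 ÷ (2373/988700) = 2966100/791.
4⁵ = 1024 falls short of 2966100/791 but 4⁶ = 4096 reaches it, so n = 6.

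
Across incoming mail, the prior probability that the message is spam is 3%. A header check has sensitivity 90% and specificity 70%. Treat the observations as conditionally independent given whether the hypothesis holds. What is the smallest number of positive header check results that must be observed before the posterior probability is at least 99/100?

8

Prior odds = 0.03/0.97 = 3/97.
False-positive rate = 1 − 0.7 = 0.3; likelihood ratio of a positive = 0.9/0.3 = 3.
Target posterior odds = 0.99/0.01 = 99.
Require 3ⁿ ≥ 99 ÷ (3/97) = 3201.
3⁷ = 2187 falls short of 3201 but 3⁸ = 6561 reaches it, so n = 8.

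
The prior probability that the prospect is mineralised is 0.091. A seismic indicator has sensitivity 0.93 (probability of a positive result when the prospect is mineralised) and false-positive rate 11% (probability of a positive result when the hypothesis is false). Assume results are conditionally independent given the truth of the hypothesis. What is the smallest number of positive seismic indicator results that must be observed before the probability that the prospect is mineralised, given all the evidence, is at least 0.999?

5

Prior odds: 0.091 ÷ 0.909 = 91/909.
Likelihood ratio of a positive result = 0.93/0.11 = 93/11.
Target odds: 0.999 ÷ 0.001 = 999.
Require (93/11)ⁿ ≥ 999 ÷ (91/909) = 908091/91.
(93/11)⁴ = 74805201/14641 falls short of 908091/91 but (93/11)⁵ ≈43196.8 reaches it, so n = 5.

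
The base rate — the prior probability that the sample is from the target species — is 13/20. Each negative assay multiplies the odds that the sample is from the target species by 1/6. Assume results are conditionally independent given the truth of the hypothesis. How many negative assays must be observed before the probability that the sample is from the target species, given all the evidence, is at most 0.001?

5

Prior odds = 0.65/0.35 = 13/7.
Likelihood ratio per negative assay = 1/6.
Target posterior odds = 0.001/0.999 = 1/999.
Need (13/7) × (1/6)ⁿ ≤ 1/999, i.e. (1/6)ⁿ ≤ 7/12987.
(1/6)⁴ = 1/1296 is still above 7/12987 but (1/6)⁵ = 1/7776 is at or below it, so n = 5.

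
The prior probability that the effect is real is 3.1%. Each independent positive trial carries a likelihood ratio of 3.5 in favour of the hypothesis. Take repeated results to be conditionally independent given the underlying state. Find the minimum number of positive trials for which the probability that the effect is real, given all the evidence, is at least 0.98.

Prior odds = 0.031/0.969 = 31/969.
Likelihood ratio per positive trial = 3.5.
Target odds: 0.98 ÷ 0.02 = 49.
Require 3.5ⁿ ≥ 49 ÷ (31/969) = 47481/31.
3.5⁵ = 525.21875 falls short of 47481/31 but 3.5⁶ = 1838.265625 reaches it, so n = 6.

6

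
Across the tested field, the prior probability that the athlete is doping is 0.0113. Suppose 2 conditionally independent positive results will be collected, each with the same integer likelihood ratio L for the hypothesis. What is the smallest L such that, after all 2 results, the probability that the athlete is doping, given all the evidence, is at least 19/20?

41

Prior odds = 0.0113/0.9887 = 113/9887.
Target odds = 0.95/0.05 = 19.
Need L² ≥ 19 ÷ (113/9887) = 187853/113.
40² = 1600 < 187853/113 ≤ 1681 = 41², so L = 41.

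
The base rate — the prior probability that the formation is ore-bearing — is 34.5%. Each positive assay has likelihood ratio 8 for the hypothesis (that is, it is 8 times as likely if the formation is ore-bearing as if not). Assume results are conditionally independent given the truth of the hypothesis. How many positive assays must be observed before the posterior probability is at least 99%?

Prior odds: 0.345 ÷ 0.655 = 69/131.
Likelihood ratio per positive assay = 8.
Target posterior odds = 0.99/0.01 = 99.
Require 8ⁿ ≥ 99 ÷ (69/131) = 4323/23.
8² = 64 falls short of 4323/23 but 8³ = 512 reaches it, so n = 3.

3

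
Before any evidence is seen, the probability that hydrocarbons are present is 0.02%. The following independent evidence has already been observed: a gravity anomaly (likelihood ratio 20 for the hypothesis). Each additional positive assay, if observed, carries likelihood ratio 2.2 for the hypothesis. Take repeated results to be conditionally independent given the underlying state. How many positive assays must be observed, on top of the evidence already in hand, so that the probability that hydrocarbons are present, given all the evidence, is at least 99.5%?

14

Prior odds = 0.0002/0.9998 = 1/4999.
Bayes factor of the evidence already in hand = 20.
Odds after that evidence = (1/4999) × 20 = 20/4999.
Target odds = 0.995/0.005 = 199.
Need 2.2ⁿ ≥ 199 ÷ (20/4999) = 49740.05.
2.2¹³ ≈28281 falls short of 49740.05 but 2.2¹⁴ ≈62218.2 reaches it, so n = 14.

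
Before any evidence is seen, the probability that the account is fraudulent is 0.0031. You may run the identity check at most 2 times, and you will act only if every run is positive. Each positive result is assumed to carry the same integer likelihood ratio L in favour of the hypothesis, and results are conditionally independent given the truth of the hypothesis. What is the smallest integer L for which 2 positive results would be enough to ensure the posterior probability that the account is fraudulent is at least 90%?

Prior odds = 0.0031/0.9969 = 31/9969.
Target odds = 0.9/0.1 = 9.
Need L² ≥ 9 ÷ (31/9969) = 89721/31.
53² = 2809 < 89721/31 ≤ 2916 = 54², so L = 54.

54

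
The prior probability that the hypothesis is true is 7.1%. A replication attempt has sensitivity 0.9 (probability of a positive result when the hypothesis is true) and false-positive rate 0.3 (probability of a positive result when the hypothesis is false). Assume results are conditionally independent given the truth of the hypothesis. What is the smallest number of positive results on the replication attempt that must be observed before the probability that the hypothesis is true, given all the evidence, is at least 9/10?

5

Prior odds = 0.071/0.929 = 71/929.
Likelihood ratio of a positive result = 0.9/0.3 = 3.
Target odds: 0.9 ÷ 0.1 = 9.
Require 3ⁿ ≥ 9 ÷ (71/929) = 8361/71.
3⁴ = 81 falls short of 8361/71 but 3⁵ = 243 reaches it, so n = 5.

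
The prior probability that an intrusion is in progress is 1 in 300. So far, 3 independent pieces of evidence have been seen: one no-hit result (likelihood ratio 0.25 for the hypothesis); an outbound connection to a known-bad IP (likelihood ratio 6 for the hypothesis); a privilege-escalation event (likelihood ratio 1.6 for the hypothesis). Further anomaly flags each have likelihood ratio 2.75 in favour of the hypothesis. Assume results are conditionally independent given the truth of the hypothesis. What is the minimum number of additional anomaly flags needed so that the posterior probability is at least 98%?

Prior odds = (1/300)/(299/300) = 1/299.
Combined Bayes factor of the evidence already in hand = 0.25 × 6 × 1.6 = 2.4.
Odds after that evidence = (1/299) × 2.4 = 12/1495.
Target odds = 0.98/0.02 = 49.
Need 2.75ⁿ ≥ 49 ÷ (12/1495) = 73255/12.
2.75⁸ = 214358881/65536 falls short of 73255/12 but 2.75⁹ ≈8994.86 reaches it, so n = 9.

9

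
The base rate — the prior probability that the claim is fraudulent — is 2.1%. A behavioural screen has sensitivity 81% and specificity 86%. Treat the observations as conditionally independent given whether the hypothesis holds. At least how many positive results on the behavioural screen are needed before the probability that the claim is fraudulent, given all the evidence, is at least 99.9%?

Prior odds = 0.021/0.979 = 21/979.
False-positive rate = 1 − 0.86 = 0.14; likelihood ratio of a positive = 0.81/0.14 = 81/14.
Target posterior odds = 0.999/0.001 = 999.
Need (21/979) × (81/14)ⁿ ≥ 999, i.e. (81/14)ⁿ ≥ 326007/7.
(81/14)⁶ ≈37509.6 falls short of 326007/7 but (81/14)⁷ ≈217020 reaches it, so n = 7.

7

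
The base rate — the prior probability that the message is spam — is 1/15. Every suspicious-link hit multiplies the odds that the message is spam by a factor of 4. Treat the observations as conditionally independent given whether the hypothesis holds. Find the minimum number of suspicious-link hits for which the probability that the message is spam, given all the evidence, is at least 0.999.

7

Prior odds: (1/15) ÷ (14/15) = 1/14.
Likelihood ratio per suspicious-link hit = 4.
Target posterior odds = 0.999/0.001 = 999.
Need (1/14) × 4ⁿ ≥ 999, i.e. 4ⁿ ≥ 13986.
4⁶ = 4096 falls short of 13986 but 4⁷ = 16384 reaches it, so n = 7.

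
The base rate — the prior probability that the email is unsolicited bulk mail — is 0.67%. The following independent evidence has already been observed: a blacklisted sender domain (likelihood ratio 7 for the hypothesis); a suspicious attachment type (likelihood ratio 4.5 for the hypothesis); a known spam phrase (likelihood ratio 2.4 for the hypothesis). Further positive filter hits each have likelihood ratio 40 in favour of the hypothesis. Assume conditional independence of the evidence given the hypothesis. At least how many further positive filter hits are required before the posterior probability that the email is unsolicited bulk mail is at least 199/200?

Prior odds = 0.0067/0.9933 = 67/9933.
Combined Bayes factor of the evidence already in hand = 7 × 4.5 × 2.4 = 75.6.
Odds after that evidence = (67/9933) × 75.6 = 1206/2365.
Target odds = 0.995/0.005 = 199.
Need 40ⁿ ≥ 199 ÷ (1206/2365) = 470635/1206.
40¹ = 40 falls short of 470635/1206 but 40² = 1600 reaches it, so n = 2.

2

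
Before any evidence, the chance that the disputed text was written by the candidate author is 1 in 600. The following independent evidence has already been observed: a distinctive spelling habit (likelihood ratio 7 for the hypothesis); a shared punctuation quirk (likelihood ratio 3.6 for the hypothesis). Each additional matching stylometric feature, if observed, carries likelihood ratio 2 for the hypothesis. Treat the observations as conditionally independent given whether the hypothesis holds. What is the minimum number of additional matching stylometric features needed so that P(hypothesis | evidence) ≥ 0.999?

15

Prior odds = (1/600)/(599/600) = 1/599.
Combined Bayes factor of the evidence already in hand = 7 × 3.6 = 25.2.
Odds after that evidence = (1/599) × 25.2 = 126/2995.
Target odds = 0.999/0.001 = 999.
Need 2ⁿ ≥ 999 ÷ (126/2995) = 332445/14.
2¹⁴ = 16384 falls short of 332445/14 but 2¹⁵ = 32768 reaches it, so n = 15.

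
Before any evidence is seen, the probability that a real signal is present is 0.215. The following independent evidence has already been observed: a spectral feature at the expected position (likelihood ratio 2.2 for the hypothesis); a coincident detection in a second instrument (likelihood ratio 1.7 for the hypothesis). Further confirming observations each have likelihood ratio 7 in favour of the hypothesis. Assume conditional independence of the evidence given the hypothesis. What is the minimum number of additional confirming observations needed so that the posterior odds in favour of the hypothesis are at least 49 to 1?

2

Prior odds = 0.215/0.785 = 43/157.
Combined Bayes factor of the evidence already in hand = 2.2 × 1.7 = 3.74.
Odds after that evidence = (43/157) × 3.74 = 8041/7850.
Target odds = 49.
Need 7ⁿ ≥ 49 ÷ (8041/7850) = 384650/8041.
7¹ = 7 falls short of 384650/8041 but 7² = 49 reaches it, so n = 2.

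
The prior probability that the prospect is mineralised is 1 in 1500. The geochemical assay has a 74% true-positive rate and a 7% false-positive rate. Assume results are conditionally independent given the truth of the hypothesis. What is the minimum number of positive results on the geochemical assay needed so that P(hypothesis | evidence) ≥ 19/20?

Prior odds = (1/1500)/(1499/1500) = 1/1499.
Likelihood ratio of a positive result = 0.74/0.07 = 74/7.
Target posterior odds = 0.95/0.05 = 19.
Require (74/7)ⁿ ≥ 19 ÷ (1/1499) = 28481.
(74/7)⁴ = 29986576/2401 falls short of 28481 but (74/7)⁵ ≈132029 reaches it, so n = 5.

5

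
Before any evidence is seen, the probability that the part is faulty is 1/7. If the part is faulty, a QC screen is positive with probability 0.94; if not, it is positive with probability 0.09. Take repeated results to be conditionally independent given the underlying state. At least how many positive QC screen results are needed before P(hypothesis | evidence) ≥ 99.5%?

Prior odds = (1/7)/(6/7) = 1/6.
Likelihood ratio of a positive = 0.94/0.09 = 94/9.
Target posterior odds = 0.995/0.005 = 199.
Require (94/9)ⁿ ≥ 199 ÷ (1/6) = 1194.
(94/9)³ = 830584/729 falls short of 1194 but (94/9)⁴ = 78074896/6561 reaches it, so n = 4.

4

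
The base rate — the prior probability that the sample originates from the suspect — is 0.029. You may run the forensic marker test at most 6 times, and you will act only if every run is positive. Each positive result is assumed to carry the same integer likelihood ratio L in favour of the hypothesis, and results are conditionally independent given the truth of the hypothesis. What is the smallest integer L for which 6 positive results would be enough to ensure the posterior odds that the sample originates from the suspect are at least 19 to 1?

Prior odds = 0.029/0.971 = 29/971.
Target odds = 19.
Need L⁶ ≥ 19 ÷ (29/971) = 18449/29.
2⁶ = 64 < 18449/29 ≤ 729 = 3⁶, so L = 3.

3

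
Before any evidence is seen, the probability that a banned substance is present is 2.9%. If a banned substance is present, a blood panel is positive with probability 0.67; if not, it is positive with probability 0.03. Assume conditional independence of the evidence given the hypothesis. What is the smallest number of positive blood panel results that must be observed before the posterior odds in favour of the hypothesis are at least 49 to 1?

3

Prior odds: 0.029 ÷ 0.971 = 29/971.
Likelihood ratio of a positive = 0.67/0.03 = 67/3.
Target odds = 49.
Require (67/3)ⁿ ≥ 49 ÷ (29/971) = 47579/29.
(67/3)² = 4489/9 falls short of 47579/29 but (67/3)³ = 300763/27 reaches it, so n = 3.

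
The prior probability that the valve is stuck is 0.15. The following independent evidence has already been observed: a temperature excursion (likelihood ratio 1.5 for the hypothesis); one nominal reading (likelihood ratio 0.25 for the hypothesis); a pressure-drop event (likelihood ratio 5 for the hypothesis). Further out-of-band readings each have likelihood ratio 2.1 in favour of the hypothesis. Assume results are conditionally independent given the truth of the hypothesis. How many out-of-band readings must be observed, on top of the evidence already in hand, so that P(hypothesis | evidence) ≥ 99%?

8

Prior odds = 0.15/0.85 = 3/17.
Combined Bayes factor of the evidence already in hand = 1.5 × 0.25 × 5 = 1.875.
Odds after that evidence = (3/17) × 1.875 = 45/136.
Target odds = 0.99/0.01 = 99.
Need 2.1ⁿ ≥ 99 ÷ (45/136) = 299.2.
2.1⁷ ≈180.109 falls short of 299.2 but 2.1⁸ ≈378.229 reaches it, so n = 8.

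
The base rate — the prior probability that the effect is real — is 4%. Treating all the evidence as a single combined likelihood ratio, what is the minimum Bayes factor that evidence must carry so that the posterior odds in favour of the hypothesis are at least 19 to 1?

456

Prior odds = 0.04/0.96 = 1/24.
Target odds = 19.
Required Bayes factor = 19 ÷ (1/24) = 456.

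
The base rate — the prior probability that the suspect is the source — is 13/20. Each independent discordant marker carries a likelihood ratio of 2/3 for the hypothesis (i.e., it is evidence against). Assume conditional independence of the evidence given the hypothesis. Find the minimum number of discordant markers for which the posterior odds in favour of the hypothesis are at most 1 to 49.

Prior odds: 0.65 ÷ 0.35 = 13/7.
Likelihood ratio per discordant marker = 2/3.
Target odds = 1/49.
Need (13/7) × (2/3)ⁿ ≤ 1/49, i.e. (2/3)ⁿ ≤ 1/91.
(2/3)¹¹ = 2048/177147 is still above 1/91 but (2/3)¹² = 4096/531441 is at or below it, so n = 12.

12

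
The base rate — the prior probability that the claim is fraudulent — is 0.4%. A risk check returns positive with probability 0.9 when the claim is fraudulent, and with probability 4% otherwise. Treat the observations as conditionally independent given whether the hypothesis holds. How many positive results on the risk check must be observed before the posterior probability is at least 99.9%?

4

Prior odds = 0.004/0.996 = 1/249.
Likelihood ratio of a positive result = 0.9/0.04 = 22.5.
Target posterior odds = 0.999/0.001 = 999.
Require 22.5ⁿ ≥ 999 ÷ (1/249) = 248751.
22.5³ = 11390.625 falls short of 248751 but 22.5⁴ = 256289.0625 reaches it, so n = 4.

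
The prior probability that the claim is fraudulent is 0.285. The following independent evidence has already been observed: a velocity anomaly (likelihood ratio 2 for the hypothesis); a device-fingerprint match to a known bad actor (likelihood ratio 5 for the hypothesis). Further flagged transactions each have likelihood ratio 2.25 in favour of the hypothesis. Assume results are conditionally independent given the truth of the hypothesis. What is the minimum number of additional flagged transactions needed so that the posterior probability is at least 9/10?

2

Prior odds = 0.285/0.715 = 57/143.
Combined Bayes factor of the evidence already in hand = 2 × 5 = 10.
Odds after that evidence = (57/143) × 10 = 570/143.
Target odds = 0.9/0.1 = 9.
Need 2.25ⁿ ≥ 9 ÷ (570/143) = 429/190.
2.25¹ = 2.25 falls short of 429/190 but 2.25² = 5.0625 reaches it, so n = 2.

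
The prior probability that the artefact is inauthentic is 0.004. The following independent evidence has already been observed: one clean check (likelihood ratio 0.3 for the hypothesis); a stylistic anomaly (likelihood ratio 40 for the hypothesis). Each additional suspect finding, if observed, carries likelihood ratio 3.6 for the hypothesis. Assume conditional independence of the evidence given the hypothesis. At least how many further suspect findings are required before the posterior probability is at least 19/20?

5

Prior odds = 0.004/0.996 = 1/249.
Combined Bayes factor of the evidence already in hand = 0.3 × 40 = 12.
Odds after that evidence = (1/249) × 12 = 4/83.
Target odds = 0.95/0.05 = 19.
Need 3.6ⁿ ≥ 19 ÷ (4/83) = 394.25.
3.6⁴ = 167.9616 falls short of 394.25 but 3.6⁵ = 604.66176 reaches it, so n = 5.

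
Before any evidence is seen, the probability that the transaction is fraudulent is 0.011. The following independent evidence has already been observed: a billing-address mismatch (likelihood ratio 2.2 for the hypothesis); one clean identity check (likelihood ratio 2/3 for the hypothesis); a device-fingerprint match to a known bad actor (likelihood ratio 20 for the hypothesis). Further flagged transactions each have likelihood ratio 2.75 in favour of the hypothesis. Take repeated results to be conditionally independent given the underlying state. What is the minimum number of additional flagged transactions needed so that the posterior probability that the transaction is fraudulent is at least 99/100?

Prior odds = 0.011/0.989 = 11/989.
Combined Bayes factor of the evidence already in hand = 2.2 × (2/3) × 20 = 88/3.
Odds after that evidence = (11/989) × 88/3 = 968/2967.
Target odds = 0.99/0.01 = 99.
Need 2.75ⁿ ≥ 99 ÷ (968/2967) = 26703/88.
2.75⁵ = 161051/1024 falls short of 26703/88 but 2.75⁶ = 1771561/4096 reaches it, so n = 6.

6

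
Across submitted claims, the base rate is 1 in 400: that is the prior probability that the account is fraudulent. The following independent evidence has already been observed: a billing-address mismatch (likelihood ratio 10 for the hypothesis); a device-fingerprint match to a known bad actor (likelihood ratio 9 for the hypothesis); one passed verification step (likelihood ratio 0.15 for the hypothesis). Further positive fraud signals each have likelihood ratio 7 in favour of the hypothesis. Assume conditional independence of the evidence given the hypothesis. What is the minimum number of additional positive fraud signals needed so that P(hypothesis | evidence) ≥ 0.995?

5

Prior odds = 0.0025/0.9975 = 1/399.
Combined Bayes factor of the evidence already in hand = 10 × 9 × 0.15 = 13.5.
Odds after that evidence = (1/399) × 13.5 = 9/266.
Target odds = 0.995/0.005 = 199.
Need 7ⁿ ≥ 199 ÷ (9/266) = 52934/9.
7⁴ = 2401 falls short of 52934/9 but 7⁵ = 16807 reaches it, so n = 5.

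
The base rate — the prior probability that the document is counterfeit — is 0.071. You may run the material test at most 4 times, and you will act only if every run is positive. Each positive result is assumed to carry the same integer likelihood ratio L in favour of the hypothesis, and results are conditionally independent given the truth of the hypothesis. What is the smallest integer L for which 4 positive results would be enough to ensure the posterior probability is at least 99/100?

6

Prior odds = 0.071/0.929 = 71/929.
Target odds = 0.99/0.01 = 99.
Need L⁴ ≥ 99 ÷ (71/929) = 91971/71.
5⁴ = 625 < 91971/71 ≤ 1296 = 6⁴, so L = 6.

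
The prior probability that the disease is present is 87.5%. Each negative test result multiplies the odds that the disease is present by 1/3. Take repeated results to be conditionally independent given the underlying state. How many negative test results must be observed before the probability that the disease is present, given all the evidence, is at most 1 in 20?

Prior odds = 0.875/0.125 = 7.
Likelihood ratio per negative test result = 1/3.
Target odds: 0.05 ÷ 0.95 = 1/19.
Need 7 × (1/3)ⁿ ≤ 1/19, i.e. (1/3)ⁿ ≤ 1/133.
(1/3)⁴ = 1/81 is still above 1/133 but (1/3)⁵ = 1/243 is at or below it, so n = 5.

5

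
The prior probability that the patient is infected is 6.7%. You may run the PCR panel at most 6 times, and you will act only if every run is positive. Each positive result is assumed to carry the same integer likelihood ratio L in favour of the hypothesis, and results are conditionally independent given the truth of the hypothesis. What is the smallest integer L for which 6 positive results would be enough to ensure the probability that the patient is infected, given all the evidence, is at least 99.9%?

5

Prior odds = 0.067/0.933 = 67/933.
Target odds = 0.999/0.001 = 999.
Need L⁶ ≥ 999 ÷ (67/933) = 932067/67.
4⁶ = 4096 < 932067/67 ≤ 15625 = 5⁶, so L = 5.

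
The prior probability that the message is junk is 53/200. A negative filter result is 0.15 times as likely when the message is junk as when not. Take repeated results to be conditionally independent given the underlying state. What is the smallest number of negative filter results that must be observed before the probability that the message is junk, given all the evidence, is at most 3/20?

1

Prior odds = 0.265/0.735 = 53/147.
Likelihood ratio per negative filter result = 0.15.
Target odds: 0.15 ÷ 0.85 = 3/17.
Require 0.15ⁿ ≤ 3/17 ÷ (53/147) = 441/901.
0.15¹ = 0.15, which is already at or below the required 441/901; so n = 1.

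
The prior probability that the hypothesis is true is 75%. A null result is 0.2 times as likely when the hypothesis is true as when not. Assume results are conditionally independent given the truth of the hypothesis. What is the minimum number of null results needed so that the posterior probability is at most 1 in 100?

4

Prior odds: 0.75 ÷ 0.25 = 3.
Likelihood ratio per null result = 0.2.
Target odds: 0.01 ÷ 0.99 = 1/99.
Require 0.2ⁿ ≤ 1/99 ÷ 3 = 1/297.
0.2³ = 0.008 is still above 1/297 but 0.2⁴ = 0.0016 is at or below it, so n = 4.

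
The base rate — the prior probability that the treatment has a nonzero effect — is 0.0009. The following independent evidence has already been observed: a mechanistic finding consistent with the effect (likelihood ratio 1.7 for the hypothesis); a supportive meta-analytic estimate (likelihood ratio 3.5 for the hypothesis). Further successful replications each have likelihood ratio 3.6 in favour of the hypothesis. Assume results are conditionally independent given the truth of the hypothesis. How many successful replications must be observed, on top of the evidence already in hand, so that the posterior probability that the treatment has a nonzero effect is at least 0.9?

6

Prior odds = 0.0009/0.9991 = 9/9991.
Combined Bayes factor of the evidence already in hand = 1.7 × 3.5 = 5.95.
Odds after that evidence = (9/9991) × 5.95 = 1071/199820.
Target odds = 0.9/0.1 = 9.
Need 3.6ⁿ ≥ 9 ÷ (1071/199820) = 199820/119.
3.6⁵ = 604.66176 falls short of 199820/119 but 3.6⁶ = 34012224/15625 reaches it, so n = 6.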